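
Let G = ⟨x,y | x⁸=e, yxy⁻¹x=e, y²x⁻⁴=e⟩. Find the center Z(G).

An element z ∈ Z(G) iff z commutes with every generator.
For example x⁴ is central: (x⁴)·x = x⁵ = x·(x⁴); (x⁴)·y = y⁻¹ = y·(x⁴).
Whereas x ∉ Z(G) since x·y = xy ≠ x³y⁻¹ = y·x.
Checking each of the 16 elements this way gives Z(G) = {e, x⁴}, of order 2.

Answer: {e, x⁴}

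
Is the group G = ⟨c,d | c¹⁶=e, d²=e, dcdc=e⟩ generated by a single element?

Every cyclic group is abelian. But c·d = cd while d·c = c¹⁵d, so c·d ≠ d·c and G is not abelian. Hence G is not cyclic.

Answer: No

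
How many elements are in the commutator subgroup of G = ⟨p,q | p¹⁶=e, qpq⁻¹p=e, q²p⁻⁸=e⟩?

G' = [G, G] is generated by all commutators. The generator-pair commutators are: [p, q] = p².
The subgroup they normally generate is {e, p², p⁴, p⁶, p⁸, p¹⁰, p¹², p¹⁴}, of order 8.
Check: |G/G'| = 32/8 = 4 is the order of the abelianisation.

Answer: 8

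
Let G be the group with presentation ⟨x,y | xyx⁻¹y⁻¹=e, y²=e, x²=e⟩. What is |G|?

Enumerate words in the generators, reducing via the relations: the distinct elements are
  {e, x, y, xy}.
No further products give new elements, so |G| = 4.

Answer: 4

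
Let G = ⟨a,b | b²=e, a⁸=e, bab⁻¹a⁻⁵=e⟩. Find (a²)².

Compute successive powers of (a²), reducing at each step:
  (a²)²: (a²) · a² = a⁴

Answer: a⁴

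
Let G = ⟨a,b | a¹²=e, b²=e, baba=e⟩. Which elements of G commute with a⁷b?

⟨a⁷b⟩ ⊆ C_G(a⁷b) since powers of a⁷b commute with a⁷b; so |C_G(a⁷b)| ≥ |⟨a⁷b⟩| = 2.
By orbit–stabilizer, |C_G(a⁷b)| = |G| / |conj. class of a⁷b| = 24 / 6 = 4.
The 4 elements commuting with a⁷b are {e, a⁶, ab, a⁷b}.

Answer: {e, a⁶, ab, a⁷b}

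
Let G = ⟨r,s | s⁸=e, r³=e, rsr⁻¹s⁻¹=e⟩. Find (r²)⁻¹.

The order of (r²) is 3 (smallest k with (r²)ᵏ = e), so (r²)⁻¹ = (r²)² = r.
Check: (r²) · r → (r²) · r = e, giving e as required.

Answer: r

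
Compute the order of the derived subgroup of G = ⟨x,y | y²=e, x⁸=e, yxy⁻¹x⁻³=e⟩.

G' = [G, G] is generated by all commutators. The generator-pair commutators are: [x, y] = x⁶.
The subgroup they normally generate is {e, x², x⁴, x⁶}, of order 4.
Check: |G/G'| = 16/4 = 4 is the order of the abelianisation.

Answer: 4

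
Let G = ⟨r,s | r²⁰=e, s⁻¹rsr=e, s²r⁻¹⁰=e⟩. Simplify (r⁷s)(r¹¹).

Compute (r⁷s) · (r¹¹) by multiplying left to right and reducing via the relations at each step:
  (r⁷s) · r¹¹ = r⁶s⁻¹

Answer: r⁶s⁻¹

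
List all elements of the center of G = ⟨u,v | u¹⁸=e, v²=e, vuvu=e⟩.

An element z ∈ Z(G) iff z commutes with every generator.
For example u⁹ is central: (u⁹)·u = u¹⁰ = u·(u⁹); (u⁹)·v = u⁹v = v·(u⁹).
Whereas u ∉ Z(G) since u·v = uv ≠ u¹⁷v = v·u.
Checking each of the 36 elements this way gives Z(G) = {e, u⁹}, of order 2.

Answer: {e, u⁹}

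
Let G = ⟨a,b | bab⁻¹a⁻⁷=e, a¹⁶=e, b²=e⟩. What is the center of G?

An element z ∈ Z(G) iff z commutes with every generator.
For example a⁸ is central: (a⁸)·a = a⁹ = a·(a⁸); (a⁸)·b = a⁸b = b·(a⁸).
Whereas a ∉ Z(G) since a·b = ab ≠ a⁷b = b·a.
Checking each of the 32 elements this way gives Z(G) = {e, a⁸}, of order 2.

Answer: {e, a⁸}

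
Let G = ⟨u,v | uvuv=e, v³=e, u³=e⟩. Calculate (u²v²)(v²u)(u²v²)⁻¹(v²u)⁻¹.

[(u²v²), (v²u)] = (u²v²)·(v²u)·(u²v²)⁻¹·(v²u)⁻¹.
  (u²v²) · (v²u) = uv²
  (uv²) · (u²v²) = u²
  (u²) · (u²v) = uv

Answer: uv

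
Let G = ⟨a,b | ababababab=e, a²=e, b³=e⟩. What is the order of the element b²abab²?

Compute successive powers until reaching e:
  (b²abab²)¹ = b²abab², (b²abab²)² = bab, (b²abab²)³ = b²ab², (b²abab²)⁴ = bab²ab, (b²abab²)⁵ = e.
The smallest positive k with (b²abab²)ᵏ = e is 5.

Answer: 5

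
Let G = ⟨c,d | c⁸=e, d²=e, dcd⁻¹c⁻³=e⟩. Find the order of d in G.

Compute successive powers until reaching e:
  d¹ = d, d² = e.
The smallest positive k with dᵏ = e is 2.

Answer: 2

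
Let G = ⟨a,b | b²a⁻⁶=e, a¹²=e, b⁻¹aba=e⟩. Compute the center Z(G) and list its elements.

An element z ∈ Z(G) iff z commutes with every generator.
For example a⁶ is central: (a⁶)·a = a⁷ = a·(a⁶); (a⁶)·b = b⁻¹ = b·(a⁶).
Whereas a ∉ Z(G) since a·b = ab ≠ a⁵b⁻¹ = b·a.
Checking each of the 24 elements this way gives Z(G) = {e, a⁶}, of order 2.

Answer: {e, a⁶}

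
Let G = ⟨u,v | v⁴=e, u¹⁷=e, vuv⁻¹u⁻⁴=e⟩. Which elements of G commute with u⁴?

⟨u⁴⟩ ⊆ C_G(u⁴) since powers of u⁴ commute with u⁴; so |C_G(u⁴)| ≥ |⟨u⁴⟩| = 17.
By orbit–stabilizer, |C_G(u⁴)| = |G| / |conj. class of u⁴| = 68 / 4 = 17.
The 17 elements commuting with u⁴ are {e, u, u², u³, u⁴, u⁵, u⁶, u⁷, u⁸, u⁹, u¹⁰, u¹¹, u¹², u¹³, u¹⁴, u¹⁵, u¹⁶}.

Answer: {e, u, u², u³, u⁴, u⁵, u⁶, u⁷, u⁸, u⁹, u¹⁰, u¹¹, u¹², u¹³, u¹⁴, u¹⁵, u¹⁶}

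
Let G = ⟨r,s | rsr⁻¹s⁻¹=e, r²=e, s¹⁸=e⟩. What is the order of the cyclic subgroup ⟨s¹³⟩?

|⟨s¹³⟩| equals the order of s¹³. Compute successive powers until reaching e:
  (s¹³)¹ = s¹³, (s¹³)² = s⁸, (s¹³)³ = s³, (s¹³)⁴ = s¹⁶, (s¹³)⁵ = s¹¹, (s¹³)⁶ = s⁶, (s¹³)⁷ = s, (s¹³)⁸ = s¹⁴, (s¹³)⁹ = s⁹, (s¹³)¹⁰ = s⁴, (s¹³)¹¹ = s¹⁷, (s¹³)¹² = s¹², (s¹³)¹³ = s⁷, (s¹³)¹⁴ = s², (s¹³)¹⁵ = s¹⁵, (s¹³)¹⁶ = s¹⁰, (s¹³)¹⁷ = s⁵, (s¹³)¹⁸ = e.
The smallest positive k with (s¹³)ᵏ = e is 18, so |⟨s¹³⟩| = 18.

Answer: 18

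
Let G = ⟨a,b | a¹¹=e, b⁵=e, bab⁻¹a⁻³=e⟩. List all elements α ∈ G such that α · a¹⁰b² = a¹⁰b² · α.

⟨a¹⁰b²⟩ ⊆ C_G(a¹⁰b²) since powers of a¹⁰b² commute with a¹⁰b²; so |C_G(a¹⁰b²)| ≥ |⟨a¹⁰b²⟩| = 5.
By orbit–stabilizer, |C_G(a¹⁰b²)| = |G| / |conj. class of a¹⁰b²| = 55 / 11 = 5.
The 5 elements commuting with a¹⁰b² are {e, ab⁴, a⁵b³, a⁸b, a¹⁰b²}.

Answer: {e, ab⁴, a⁵b³, a⁸b, a¹⁰b²}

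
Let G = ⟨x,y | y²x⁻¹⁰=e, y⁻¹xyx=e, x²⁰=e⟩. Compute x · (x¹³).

Compute x · (x¹³) by multiplying left to right and reducing via the relations at each step:
  x · x¹³ = x¹⁴

Answer: x¹⁴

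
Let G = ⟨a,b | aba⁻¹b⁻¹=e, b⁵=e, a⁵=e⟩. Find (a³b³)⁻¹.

The order of (a³b³) is 5 (smallest k with (a³b³)ᵏ = e), so (a³b³)⁻¹ = (a³b³)⁴ = a²b².
Check: (a³b³) · (a²b²) → (a³b³) · a² = b³;   (b³) · b² = e, giving e as required.

Answer: a²b²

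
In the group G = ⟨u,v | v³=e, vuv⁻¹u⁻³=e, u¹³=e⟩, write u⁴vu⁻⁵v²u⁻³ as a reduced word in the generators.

Multiply left to right, reducing at each step:
  (u⁴) · v = u⁴v
  (u⁴v) · u⁻⁵ = u²v
  (u²v) · v² = u²
  (u²) · u⁻³ = u¹²

Answer: u¹²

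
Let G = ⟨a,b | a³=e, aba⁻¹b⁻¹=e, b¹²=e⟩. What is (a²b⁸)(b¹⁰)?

Compute (a²b⁸) · (b¹⁰) by multiplying left to right and reducing via the relations at each step:
  (a²b⁸) · b¹⁰ = a²b⁶

Answer: a²b⁶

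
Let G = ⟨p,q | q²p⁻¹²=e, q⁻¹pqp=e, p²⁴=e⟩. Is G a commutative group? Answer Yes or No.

p·q = pq but q·p = p¹¹q⁻¹, so p·q ≠ q·p and G is not abelian.

Answer: No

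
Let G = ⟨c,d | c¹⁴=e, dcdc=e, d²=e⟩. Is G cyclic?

Every cyclic group is abelian. But c·d = cd while d·c = c¹³d, so c·d ≠ d·c and G is not abelian. Hence G is not cyclic.

Answer: No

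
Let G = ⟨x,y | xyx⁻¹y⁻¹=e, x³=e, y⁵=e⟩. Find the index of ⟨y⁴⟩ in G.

First find ord(y⁴) by computing successive powers:
  (y⁴)¹ = y⁴, (y⁴)² = y³, (y⁴)³ = y², (y⁴)⁴ = y, (y⁴)⁵ = e.
So |⟨y⁴⟩| = ord(y⁴) = 5. With |G| = 15, by Lagrange [G : ⟨y⁴⟩] = 15/5 = 3.

Answer: 3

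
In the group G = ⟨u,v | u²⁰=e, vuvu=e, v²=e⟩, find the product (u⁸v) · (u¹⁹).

Compute (u⁸v) · (u¹⁹) by multiplying left to right and reducing via the relations at each step:
  (u⁸v) · u¹⁹ = u⁹v

Answer: u⁹v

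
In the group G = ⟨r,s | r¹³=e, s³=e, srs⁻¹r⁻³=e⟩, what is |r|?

Compute successive powers until reaching e:
  r¹ = r, r² = r², r³ = r³, r⁴ = r⁴, r⁵ = r⁵, r⁶ = r⁶, r⁷ = r⁷, r⁸ = r⁸, r⁹ = r⁹, r¹⁰ = r¹⁰, r¹¹ = r¹¹, r¹² = r¹², r¹³ = e.
The smallest positive k with rᵏ = e is 13.

Answer: 13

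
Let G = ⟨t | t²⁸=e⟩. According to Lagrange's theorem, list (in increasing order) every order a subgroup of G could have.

|G| = 28 = 2² · 7. By Lagrange's theorem the order of any subgroup divides 28; the divisors of 28 are 1, 2, 4, 7, 14, 28.

Answer: 1, 2, 4, 7, 14, 28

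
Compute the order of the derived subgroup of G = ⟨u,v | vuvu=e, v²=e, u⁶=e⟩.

G' = [G, G] is generated by all commutators. The generator-pair commutators are: [u, v] = u².
The subgroup they normally generate is {e, u², u⁴}, of order 3.
Check: |G/G'| = 12/3 = 4 is the order of the abelianisation.

Answer: 3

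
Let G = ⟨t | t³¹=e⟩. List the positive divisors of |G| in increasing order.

|G| = 31 = 31. By Lagrange's theorem the order of any subgroup divides 31; the divisors of 31 are 1, 31.

Answer: 1, 31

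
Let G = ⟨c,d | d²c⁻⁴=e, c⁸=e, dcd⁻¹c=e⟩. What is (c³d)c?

Compute (c³d) · c by multiplying left to right and reducing via the relations at each step:
  (c³d) · c = c²d

Answer: c²d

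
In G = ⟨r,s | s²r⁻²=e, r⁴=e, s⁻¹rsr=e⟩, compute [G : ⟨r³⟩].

First find ord(r³) by computing successive powers:
  (r³)¹ = r³, (r³)² = r², (r³)³ = r, (r³)⁴ = e.
So |⟨r³⟩| = ord(r³) = 4. With |G| = 8, by Lagrange [G : ⟨r³⟩] = 8/4 = 2.

Answer: 2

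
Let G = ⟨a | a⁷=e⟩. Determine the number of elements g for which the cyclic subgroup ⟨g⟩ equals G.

G is cyclic of order 7. An element generates G iff its order is 7, and a cyclic group of order 7 has exactly φ(7) = 6 such elements.

Answer: 6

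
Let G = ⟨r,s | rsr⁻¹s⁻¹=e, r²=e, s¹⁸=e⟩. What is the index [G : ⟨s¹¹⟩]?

First find ord(s¹¹) by computing successive powers:
  (s¹¹)¹ = s¹¹, (s¹¹)² = s⁴, (s¹¹)³ = s¹⁵, (s¹¹)⁴ = s⁸, (s¹¹)⁵ = s, (s¹¹)⁶ = s¹², (s¹¹)⁷ = s⁵, (s¹¹)⁸ = s¹⁶, (s¹¹)⁹ = s⁹, (s¹¹)¹⁰ = s², (s¹¹)¹¹ = s¹³, (s¹¹)¹² = s⁶, (s¹¹)¹³ = s¹⁷, (s¹¹)¹⁴ = s¹⁰, (s¹¹)¹⁵ = s³, (s¹¹)¹⁶ = s¹⁴, (s¹¹)¹⁷ = s⁷, (s¹¹)¹⁸ = e.
So |⟨s¹¹⟩| = ord(s¹¹) = 18. With |G| = 36, by Lagrange [G : ⟨s¹¹⟩] = 36/18 = 2.

Answer: 2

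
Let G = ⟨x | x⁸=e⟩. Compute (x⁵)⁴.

Compute successive powers of (x⁵), reducing at each step:
  (x⁵)²: (x⁵) · x⁵ = x²
  (x⁵)³: (x²) · x⁵ = x⁷
  (x⁵)⁴: (x⁷) · x⁵ = x⁴

Answer: x⁴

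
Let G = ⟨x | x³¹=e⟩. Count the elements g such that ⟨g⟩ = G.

G is cyclic of order 31. An element generates G iff its order is 31, and a cyclic group of order 31 has exactly φ(31) = 30 such elements.

Answer: 30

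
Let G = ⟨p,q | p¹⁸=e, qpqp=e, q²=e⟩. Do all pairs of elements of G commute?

p·q = pq but q·p = p¹⁷q, so p·q ≠ q·p and G is not abelian.

Answer: No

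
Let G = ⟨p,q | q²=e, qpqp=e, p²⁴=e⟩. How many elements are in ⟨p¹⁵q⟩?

|⟨p¹⁵q⟩| equals the order of p¹⁵q. Compute successive powers until reaching e:
  (p¹⁵q)¹ = p¹⁵q, (p¹⁵q)² = e.
The smallest positive k with (p¹⁵q)ᵏ = e is 2, so |⟨p¹⁵q⟩| = 2.

Answer: 2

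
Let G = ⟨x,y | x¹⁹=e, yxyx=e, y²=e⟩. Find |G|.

Enumerate words in the generators, reducing via the relations: the distinct elements are
  {e, x, y, xy, x², x³, x⁴, x⁵, x⁶, x⁷, x⁸, x⁹, x²y, x³y, x¹², x¹³, x¹¹, x¹⁰, x¹⁴, x¹⁵, x¹⁶, x¹⁷, x¹⁸, x⁴y, x⁵y, x⁶y, x⁷y, x⁸y, x⁹y, x¹²y, x¹³y, x¹¹y, x¹⁰y, x¹⁴y, x¹⁵y, x¹⁶y, x¹⁷y, x¹⁸y}.
No further products give new elements, so |G| = 38.

Answer: 38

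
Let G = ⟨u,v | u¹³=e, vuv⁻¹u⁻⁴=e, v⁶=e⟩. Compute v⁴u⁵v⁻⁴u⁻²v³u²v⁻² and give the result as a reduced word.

Multiply left to right, reducing at each step:
  (v⁴) · u⁵ = u⁶v⁴
  (u⁶v⁴) · v⁻⁴ = u⁶
  (u⁶) · u⁻² = u⁴
  (u⁴) · v³ = u⁴v³
  (u⁴v³) · u² = u²v³
  (u²v³) · v⁻² = u²v

Answer: u²v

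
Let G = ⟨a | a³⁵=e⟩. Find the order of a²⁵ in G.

Compute successive powers until reaching e:
  (a²⁵)¹ = a²⁵, (a²⁵)² = a¹⁵, (a²⁵)³ = a⁵, (a²⁵)⁴ = a³⁰, (a²⁵)⁵ = a²⁰, (a²⁵)⁶ = a¹⁰, (a²⁵)⁷ = e.
The smallest positive k with (a²⁵)ᵏ = e is 7.

Answer: 7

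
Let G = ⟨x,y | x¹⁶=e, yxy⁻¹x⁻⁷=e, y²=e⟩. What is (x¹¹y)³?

Compute successive powers of (x¹¹y), reducing at each step:
  (x¹¹y)²: (x¹¹y) · x¹¹ = x⁸y;   (x⁸y) · y = x⁸
  (x¹¹y)³: (x⁸) · x¹¹ = x³;   (x³) · y = x³y

Answer: x³y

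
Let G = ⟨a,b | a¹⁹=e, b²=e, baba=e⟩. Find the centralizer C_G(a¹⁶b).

⟨a¹⁶b⟩ ⊆ C_G(a¹⁶b) since powers of a¹⁶b commute with a¹⁶b; so |C_G(a¹⁶b)| ≥ |⟨a¹⁶b⟩| = 2.
By orbit–stabilizer, |C_G(a¹⁶b)| = |G| / |conj. class of a¹⁶b| = 38 / 19 = 2.
The 2 elements commuting with a¹⁶b are {e, a¹⁶b}.

Answer: {e, a¹⁶b}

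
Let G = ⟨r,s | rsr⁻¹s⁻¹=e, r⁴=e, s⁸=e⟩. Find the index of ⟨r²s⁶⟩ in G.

First find ord(r²s⁶) by computing successive powers:
  (r²s⁶)¹ = r²s⁶, (r²s⁶)² = s⁴, (r²s⁶)³ = r²s², (r²s⁶)⁴ = e.
So |⟨r²s⁶⟩| = ord(r²s⁶) = 4. With |G| = 32, by Lagrange [G : ⟨r²s⁶⟩] = 32/4 = 8.

Answer: 8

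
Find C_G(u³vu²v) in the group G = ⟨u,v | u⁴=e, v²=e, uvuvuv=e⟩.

⟨u³vu²v⟩ ⊆ C_G(u³vu²v) since powers of u³vu²v commute with u³vu²v; so |C_G(u³vu²v)| ≥ |⟨u³vu²v⟩| = 2.
By orbit–stabilizer, |C_G(u³vu²v)| = |G| / |conj. class of u³vu²v| = 24 / 6 = 4.
The 4 elements commuting with u³vu²v are {e, u², uvu²v, u³vu²v}.

Answer: {e, u², uvu²v, u³vu²v}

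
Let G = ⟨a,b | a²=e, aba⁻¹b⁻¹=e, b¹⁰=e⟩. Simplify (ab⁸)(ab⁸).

Compute (ab⁸) · (ab⁸) by multiplying left to right and reducing via the relations at each step:
  (ab⁸) · a = b⁸
  (b⁸) · b⁸ = b⁶

Answer: b⁶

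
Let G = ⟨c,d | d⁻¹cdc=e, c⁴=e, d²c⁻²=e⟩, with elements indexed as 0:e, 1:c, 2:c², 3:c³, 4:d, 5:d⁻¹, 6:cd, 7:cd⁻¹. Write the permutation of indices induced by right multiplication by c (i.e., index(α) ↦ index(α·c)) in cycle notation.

(0 1 2 3)(4 7 5 6)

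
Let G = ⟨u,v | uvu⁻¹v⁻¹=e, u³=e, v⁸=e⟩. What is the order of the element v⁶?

Compute successive powers until reaching e:
  (v⁶)¹ = v⁶, (v⁶)² = v⁴, (v⁶)³ = v², (v⁶)⁴ = e.
The smallest positive k with (v⁶)ᵏ = e is 4.

Answer: 4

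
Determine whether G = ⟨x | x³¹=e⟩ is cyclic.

|G| = 31. The element x has order 31 (its powers give 31 distinct elements), so ⟨x⟩ = G and G is cyclic.

Answer: Yes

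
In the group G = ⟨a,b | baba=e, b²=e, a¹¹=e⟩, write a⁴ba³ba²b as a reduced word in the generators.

Multiply left to right, reducing at each step:
  (a⁴) · b = a⁴b
  (a⁴b) · a³ = ab
  (ab) · b = a
  a · a² = a³
  (a³) · b = a³b

Answer: a³b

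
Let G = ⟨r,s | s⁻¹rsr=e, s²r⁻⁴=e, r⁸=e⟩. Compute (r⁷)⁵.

Compute successive powers of (r⁷), reducing at each step:
  (r⁷)²: (r⁷) · r⁷ = r⁶
  (r⁷)³: (r⁶) · r⁷ = r⁵
  (r⁷)⁴: (r⁵) · r⁷ = r⁴
  (r⁷)⁵: (r⁴) · r⁷ = r³

Answer: r³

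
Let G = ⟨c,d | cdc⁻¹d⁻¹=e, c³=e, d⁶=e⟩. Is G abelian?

Each pair of generators commutes: c·d = cd = d·c. Since the generators pairwise commute, every element of G commutes with every other, so G is abelian.

Answer: Yes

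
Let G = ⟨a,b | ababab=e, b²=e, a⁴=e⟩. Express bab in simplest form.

Multiply left to right, reducing at each step:
  b · a = ba
  (ba) · b = a³ba³

Answer: a³ba³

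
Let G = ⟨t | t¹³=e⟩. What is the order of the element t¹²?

Compute successive powers until reaching e:
  (t¹²)¹ = t¹², (t¹²)² = t¹¹, (t¹²)³ = t¹⁰, (t¹²)⁴ = t⁹, (t¹²)⁵ = t⁸, (t¹²)⁶ = t⁷, (t¹²)⁷ = t⁶, (t¹²)⁸ = t⁵, (t¹²)⁹ = t⁴, (t¹²)¹⁰ = t³, (t¹²)¹¹ = t², (t¹²)¹² = t, (t¹²)¹³ = e.
The smallest positive k with (t¹²)ᵏ = e is 13.

Answer: 13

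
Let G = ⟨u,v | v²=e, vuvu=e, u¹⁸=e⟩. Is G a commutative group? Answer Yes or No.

u·v = uv but v·u = u¹⁷v, so u·v ≠ v·u and G is not abelian.

Answer: No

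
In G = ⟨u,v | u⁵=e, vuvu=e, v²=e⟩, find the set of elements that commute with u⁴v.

⟨u⁴v⟩ ⊆ C_G(u⁴v) since powers of u⁴v commute with u⁴v; so |C_G(u⁴v)| ≥ |⟨u⁴v⟩| = 2.
By orbit–stabilizer, |C_G(u⁴v)| = |G| / |conj. class of u⁴v| = 10 / 5 = 2.
The 2 elements commuting with u⁴v are {e, u⁴v}.

Answer: {e, u⁴v}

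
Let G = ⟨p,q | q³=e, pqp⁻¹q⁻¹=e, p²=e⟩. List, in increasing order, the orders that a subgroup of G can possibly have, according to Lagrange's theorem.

|G| = 6 = 2 · 3. By Lagrange's theorem the order of any subgroup divides 6; the divisors of 6 are 1, 2, 3, 6.

Answer: 1, 2, 3, 6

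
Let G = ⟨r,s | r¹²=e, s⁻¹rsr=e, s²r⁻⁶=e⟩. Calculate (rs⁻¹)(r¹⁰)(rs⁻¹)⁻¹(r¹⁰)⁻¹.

[(rs⁻¹), (r¹⁰)] = (rs⁻¹)·(r¹⁰)·(rs⁻¹)⁻¹·(r¹⁰)⁻¹.
  (rs⁻¹) · (r¹⁰) = r³s⁻¹
  (r³s⁻¹) · (rs) = r²
  (r²) · (r²) = r⁴

Answer: r⁴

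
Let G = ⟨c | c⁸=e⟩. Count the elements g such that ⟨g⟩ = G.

G is cyclic of order 8. An element generates G iff its order is 8, and a cyclic group of order 8 has exactly φ(8) = 4 such elements.

Answer: 4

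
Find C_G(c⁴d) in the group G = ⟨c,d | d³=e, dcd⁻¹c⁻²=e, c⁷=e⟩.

⟨c⁴d⟩ ⊆ C_G(c⁴d) since powers of c⁴d commute with c⁴d; so |C_G(c⁴d)| ≥ |⟨c⁴d⟩| = 3.
By orbit–stabilizer, |C_G(c⁴d)| = |G| / |conj. class of c⁴d| = 21 / 7 = 3.
The 3 elements commuting with c⁴d are {e, c⁴d, c⁵d²}.

Answer: {e, c⁴d, c⁵d²}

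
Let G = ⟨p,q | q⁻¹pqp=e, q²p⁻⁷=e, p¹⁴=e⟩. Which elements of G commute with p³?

⟨p³⟩ ⊆ C_G(p³) since powers of p³ commute with p³; so |C_G(p³)| ≥ |⟨p³⟩| = 14.
By orbit–stabilizer, |C_G(p³)| = |G| / |conj. class of p³| = 28 / 2 = 14.
The 14 elements commuting with p³ are {e, p, p², p³, p⁴, p⁵, p⁶, p⁷, p⁸, p⁹, p¹⁰, p¹¹, p¹², p¹³}.

Answer: {e, p, p², p³, p⁴, p⁵, p⁶, p⁷, p⁸, p⁹, p¹⁰, p¹¹, p¹², p¹³}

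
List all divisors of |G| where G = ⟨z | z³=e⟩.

|G| = 3 = 3. By Lagrange's theorem the order of any subgroup divides 3; the divisors of 3 are 1, 3.

Answer: 1, 3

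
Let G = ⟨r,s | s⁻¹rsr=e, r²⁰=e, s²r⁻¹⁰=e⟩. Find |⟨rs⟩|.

|⟨rs⟩| equals the order of rs. Compute successive powers until reaching e:
  (rs)¹ = rs, (rs)² = r¹⁰, (rs)³ = rs⁻¹, (rs)⁴ = e.
The smallest positive k with (rs)ᵏ = e is 4, so |⟨rs⟩| = 4.

Answer: 4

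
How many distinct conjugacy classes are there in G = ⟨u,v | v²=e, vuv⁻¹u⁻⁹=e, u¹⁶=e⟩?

The conjugacy classes (representative and size) are:
  [e] (size 1), [u⁹] (size 2), [u²] (size 1), [u³] (size 2), [u⁴] (size 1), [u¹³] (size 2), [u⁶] (size 1), [u¹⁵] (size 2), [u⁸] (size 1), [u¹⁰] (size 1), [u¹²] (size 1), [u¹⁴] (size 1), [v] (size 2), [uv] (size 2), [u²v] (size 2), [u¹¹v] (size 2), [u⁴v] (size 2), [u¹³v] (size 2), [u¹⁴v] (size 2), [u¹⁵v] (size 2).
Class equation: 1 + 2 + 1 + 2 + 1 + 2 + 1 + 2 + 1 + 1 + 1 + 1 + 2 + 2 + 2 + 2 + 2 + 2 + 2 + 2 = 32 = |G|. So G has 20 conjugacy classes.

Answer: 20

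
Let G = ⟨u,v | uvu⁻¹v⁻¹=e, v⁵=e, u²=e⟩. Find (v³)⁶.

Compute successive powers of (v³), reducing at each step:
  (v³)²: (v³) · v³ = v
  (v³)³: v · v³ = v⁴
  (v³)⁴: (v⁴) · v³ = v²
  (v³)⁵: (v²) · v³ = e
  (v³)⁶: e · v³ = v³

Answer: v³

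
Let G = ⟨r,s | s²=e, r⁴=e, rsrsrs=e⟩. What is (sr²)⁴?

Compute successive powers of (sr²), reducing at each step:
  (sr²)²: (sr²) · s = sr²s;   (sr²s) · r² = r²sr²s
  (sr²)³: (r²sr²s) · s = r²sr²;   (r²sr²) · r² = r²s
  (sr²)⁴: (r²s) · s = r²;   (r²) · r² = e

Answer: e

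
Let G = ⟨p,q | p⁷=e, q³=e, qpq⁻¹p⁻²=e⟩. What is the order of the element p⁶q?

Compute successive powers until reaching e:
  (p⁶q)¹ = p⁶q, (p⁶q)² = p⁴q², (p⁶q)³ = e.
The smallest positive k with (p⁶q)ᵏ = e is 3.

Answer: 3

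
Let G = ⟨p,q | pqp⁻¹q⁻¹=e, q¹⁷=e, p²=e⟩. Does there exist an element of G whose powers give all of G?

|G| = 34. The element pq has order 34 (its powers give 34 distinct elements), so ⟨pq⟩ = G and G is cyclic.

Answer: Yes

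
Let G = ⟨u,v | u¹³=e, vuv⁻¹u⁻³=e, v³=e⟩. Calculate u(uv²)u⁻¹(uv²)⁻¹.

[u, (uv²)] = u·(uv²)·u⁻¹·(uv²)⁻¹.
  u · (uv²) = u²v²
  (u²v²) · (u¹²) = u⁶v²
  (u⁶v²) · (u¹⁰v) = u⁵

Answer: u⁵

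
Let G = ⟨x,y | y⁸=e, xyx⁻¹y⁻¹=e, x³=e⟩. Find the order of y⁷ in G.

Compute successive powers until reaching e:
  (y⁷)¹ = y⁷, (y⁷)² = y⁶, (y⁷)³ = y⁵, (y⁷)⁴ = y⁴, (y⁷)⁵ = y³, (y⁷)⁶ = y², (y⁷)⁷ = y, (y⁷)⁸ = e.
The smallest positive k with (y⁷)ᵏ = e is 8.

Answer: 8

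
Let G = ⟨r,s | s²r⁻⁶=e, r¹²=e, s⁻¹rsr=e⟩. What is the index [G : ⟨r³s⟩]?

First find ord(r³s) by computing successive powers:
  (r³s)¹ = r³s, (r³s)² = r⁶, (r³s)³ = r³s⁻¹, (r³s)⁴ = e.
So |⟨r³s⟩| = ord(r³s) = 4. With |G| = 24, by Lagrange [G : ⟨r³s⟩] = 24/4 = 6.

Answer: 6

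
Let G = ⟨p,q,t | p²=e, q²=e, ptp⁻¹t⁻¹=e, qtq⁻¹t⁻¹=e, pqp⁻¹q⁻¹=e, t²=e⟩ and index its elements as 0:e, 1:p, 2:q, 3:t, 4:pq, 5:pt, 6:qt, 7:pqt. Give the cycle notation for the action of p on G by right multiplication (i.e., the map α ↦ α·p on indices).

(0 1)(2 4)(3 5)(6 7)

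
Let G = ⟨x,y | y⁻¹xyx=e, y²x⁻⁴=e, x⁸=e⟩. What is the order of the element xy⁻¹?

Compute successive powers until reaching e:
  (xy⁻¹)¹ = xy⁻¹, (xy⁻¹)² = x⁴, (xy⁻¹)³ = xy, (xy⁻¹)⁴ = e.
The smallest positive k with (xy⁻¹)ᵏ = e is 4.

Answer: 4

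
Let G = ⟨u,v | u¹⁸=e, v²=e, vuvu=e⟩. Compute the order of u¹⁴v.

Compute successive powers until reaching e:
  (u¹⁴v)¹ = u¹⁴v, (u¹⁴v)² = e.
The smallest positive k with (u¹⁴v)ᵏ = e is 2.

Answer: 2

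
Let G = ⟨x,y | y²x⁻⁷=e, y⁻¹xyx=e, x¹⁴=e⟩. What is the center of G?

An element z ∈ Z(G) iff z commutes with every generator.
For example x⁷ is central: (x⁷)·x = x⁸ = x·(x⁷); (x⁷)·y = y⁻¹ = y·(x⁷).
Whereas x ∉ Z(G) since x·y = xy ≠ x⁶y⁻¹ = y·x.
Checking each of the 28 elements this way gives Z(G) = {e, x⁷}, of order 2.

Answer: {e, x⁷}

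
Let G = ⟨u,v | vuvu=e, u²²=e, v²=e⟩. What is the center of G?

An element z ∈ Z(G) iff z commutes with every generator.
For example u¹¹ is central: (u¹¹)·u = u¹² = u·(u¹¹); (u¹¹)·v = u¹¹v = v·(u¹¹).
Whereas u ∉ Z(G) since u·v = uv ≠ u²¹v = v·u.
Checking each of the 44 elements this way gives Z(G) = {e, u¹¹}, of order 2.

Answer: {e, u¹¹}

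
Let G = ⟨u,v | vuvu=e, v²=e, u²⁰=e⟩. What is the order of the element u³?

Compute successive powers until reaching e:
  (u³)¹ = u³, (u³)² = u⁶, (u³)³ = u⁹, (u³)⁴ = u¹², (u³)⁵ = u¹⁵, (u³)⁶ = u¹⁸, (u³)⁷ = u, (u³)⁸ = u⁴, (u³)⁹ = u⁷, (u³)¹⁰ = u¹⁰, (u³)¹¹ = u¹³, (u³)¹² = u¹⁶, (u³)¹³ = u¹⁹, (u³)¹⁴ = u², (u³)¹⁵ = u⁵, (u³)¹⁶ = u⁸, (u³)¹⁷ = u¹¹, (u³)¹⁸ = u¹⁴, (u³)¹⁹ = u¹⁷, (u³)²⁰ = e.
The smallest positive k with (u³)ᵏ = e is 20.

Answer: 20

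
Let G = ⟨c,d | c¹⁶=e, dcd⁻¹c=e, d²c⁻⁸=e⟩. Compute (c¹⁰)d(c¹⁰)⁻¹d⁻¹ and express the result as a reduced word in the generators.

[(c¹⁰), d] = (c¹⁰)·d·(c¹⁰)⁻¹·d⁻¹.
  (c¹⁰) · d = c²d⁻¹
  (c²d⁻¹) · (c⁶) = c⁴d
  (c⁴d) · (d⁻¹) = c⁴

Answer: c⁴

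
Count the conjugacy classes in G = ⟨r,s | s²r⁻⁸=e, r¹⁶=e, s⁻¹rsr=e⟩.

The conjugacy classes (representative and size) are:
  [e] (size 1), [r] (size 2), [r¹⁴] (size 2), [r³] (size 2), [r¹²] (size 2), [r⁵] (size 2), [r¹⁰] (size 2), [r⁷] (size 2), [r⁸] (size 1), [r⁶s] (size 8), [r³s⁻¹] (size 8).
Class equation: 1 + 2 + 2 + 2 + 2 + 2 + 2 + 2 + 1 + 8 + 8 = 32 = |G|. So G has 11 conjugacy classes.

Answer: 11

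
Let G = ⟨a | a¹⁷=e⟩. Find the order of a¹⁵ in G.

Compute successive powers until reaching e:
  (a¹⁵)¹ = a¹⁵, (a¹⁵)² = a¹³, (a¹⁵)³ = a¹¹, (a¹⁵)⁴ = a⁹, (a¹⁵)⁵ = a⁷, (a¹⁵)⁶ = a⁵, (a¹⁵)⁷ = a³, (a¹⁵)⁸ = a, (a¹⁵)⁹ = a¹⁶, (a¹⁵)¹⁰ = a¹⁴, (a¹⁵)¹¹ = a¹², (a¹⁵)¹² = a¹⁰, (a¹⁵)¹³ = a⁸, (a¹⁵)¹⁴ = a⁶, (a¹⁵)¹⁵ = a⁴, (a¹⁵)¹⁶ = a², (a¹⁵)¹⁷ = e.
The smallest positive k with (a¹⁵)ᵏ = e is 17.

Answer: 17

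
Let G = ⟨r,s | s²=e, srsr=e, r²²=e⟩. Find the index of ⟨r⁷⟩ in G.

First find ord(r⁷) by computing successive powers:
  (r⁷)¹ = r⁷, (r⁷)² = r¹⁴, (r⁷)³ = r²¹, (r⁷)⁴ = r⁶, (r⁷)⁵ = r¹³, (r⁷)⁶ = r²⁰, (r⁷)⁷ = r⁵, (r⁷)⁸ = r¹², (r⁷)⁹ = r¹⁹, (r⁷)¹⁰ = r⁴, (r⁷)¹¹ = r¹¹, (r⁷)¹² = r¹⁸, (r⁷)¹³ = r³, (r⁷)¹⁴ = r¹⁰, (r⁷)¹⁵ = r¹⁷, (r⁷)¹⁶ = r², (r⁷)¹⁷ = r⁹, (r⁷)¹⁸ = r¹⁶, (r⁷)¹⁹ = r, (r⁷)²⁰ = r⁸, (r⁷)²¹ = r¹⁵, (r⁷)²² = e.
So |⟨r⁷⟩| = ord(r⁷) = 22. With |G| = 44, by Lagrange [G : ⟨r⁷⟩] = 44/22 = 2.

Answer: 2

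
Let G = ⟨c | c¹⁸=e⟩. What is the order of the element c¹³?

Compute successive powers until reaching e:
  (c¹³)¹ = c¹³, (c¹³)² = c⁸, (c¹³)³ = c³, (c¹³)⁴ = c¹⁶, (c¹³)⁵ = c¹¹, (c¹³)⁶ = c⁶, (c¹³)⁷ = c, (c¹³)⁸ = c¹⁴, (c¹³)⁹ = c⁹, (c¹³)¹⁰ = c⁴, (c¹³)¹¹ = c¹⁷, (c¹³)¹² = c¹², (c¹³)¹³ = c⁷, (c¹³)¹⁴ = c², (c¹³)¹⁵ = c¹⁵, (c¹³)¹⁶ = c¹⁰, (c¹³)¹⁷ = c⁵, (c¹³)¹⁸ = e.
The smallest positive k with (c¹³)ᵏ = e is 18.

Answer: 18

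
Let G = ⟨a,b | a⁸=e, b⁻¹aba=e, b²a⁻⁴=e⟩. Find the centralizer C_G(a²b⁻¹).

⟨a²b⁻¹⟩ ⊆ C_G(a²b⁻¹) since powers of a²b⁻¹ commute with a²b⁻¹; so |C_G(a²b⁻¹)| ≥ |⟨a²b⁻¹⟩| = 4.
By orbit–stabilizer, |C_G(a²b⁻¹)| = |G| / |conj. class of a²b⁻¹| = 16 / 4 = 4.
The 4 elements commuting with a²b⁻¹ are {e, a⁴, a²b, a²b⁻¹}.

Answer: {e, a⁴, a²b, a²b⁻¹}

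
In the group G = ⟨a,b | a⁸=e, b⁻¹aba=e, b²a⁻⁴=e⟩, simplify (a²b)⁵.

Compute successive powers of (a²b), reducing at each step:
  (a²b)²: (a²b) · a² = b;   b · b = a⁴
  (a²b)³: (a⁴) · a² = a⁶;   (a⁶) · b = a²b⁻¹
  (a²b)⁴: (a²b⁻¹) · a² = b⁻¹;   (b⁻¹) · b = e
  (a²b)⁵: e · a² = a²;   (a²) · b = a²b

Answer: a²b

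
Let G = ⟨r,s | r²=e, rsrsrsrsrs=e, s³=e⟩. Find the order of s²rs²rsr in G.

Compute successive powers until reaching e:
  (s²rs²rsr)¹ = s²rs²rsr, (s²rs²rsr)² = rs²rsrs, (s²rs²rsr)³ = e.
The smallest positive k with (s²rs²rsr)ᵏ = e is 3.

Answer: 3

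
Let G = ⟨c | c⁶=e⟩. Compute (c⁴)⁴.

Compute successive powers of (c⁴), reducing at each step:
  (c⁴)²: (c⁴) · c⁴ = c²
  (c⁴)³: (c²) · c⁴ = e
  (c⁴)⁴: e · c⁴ = c⁴

Answer: c⁴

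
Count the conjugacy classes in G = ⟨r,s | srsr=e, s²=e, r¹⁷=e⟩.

The conjugacy classes (representative and size) are:
  [e] (size 1), [r¹⁶] (size 2), [r²] (size 2), [r³] (size 2), [r¹³] (size 2), [r¹²] (size 2), [r⁶] (size 2), [r¹⁰] (size 2), [r⁹] (size 2), [r⁷s] (size 17).
Class equation: 1 + 2 + 2 + 2 + 2 + 2 + 2 + 2 + 2 + 17 = 34 = |G|. So G has 10 conjugacy classes.

Answer: 10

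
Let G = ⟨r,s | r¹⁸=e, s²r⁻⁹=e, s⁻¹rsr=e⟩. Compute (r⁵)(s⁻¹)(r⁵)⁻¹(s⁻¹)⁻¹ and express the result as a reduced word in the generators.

[(r⁵), (s⁻¹)] = (r⁵)·(s⁻¹)·(r⁵)⁻¹·(s⁻¹)⁻¹.
  (r⁵) · (s⁻¹) = r⁵s⁻¹
  (r⁵s⁻¹) · (r¹³) = rs
  (rs) · s = r¹⁰

Answer: r¹⁰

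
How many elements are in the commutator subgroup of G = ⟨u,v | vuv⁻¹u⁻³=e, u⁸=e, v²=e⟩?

G' = [G, G] is generated by all commutators. The generator-pair commutators are: [u, v] = u⁶.
The subgroup they normally generate is {e, u², u⁴, u⁶}, of order 4.
Check: |G/G'| = 16/4 = 4 is the order of the abelianisation.

Answer: 4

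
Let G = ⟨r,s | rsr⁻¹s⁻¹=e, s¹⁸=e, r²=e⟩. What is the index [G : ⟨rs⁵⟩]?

First find ord(rs⁵) by computing successive powers:
  (rs⁵)¹ = rs⁵, (rs⁵)² = s¹⁰, (rs⁵)³ = rs¹⁵, (rs⁵)⁴ = s², (rs⁵)⁵ = rs⁷, (rs⁵)⁶ = s¹², (rs⁵)⁷ = rs¹⁷, (rs⁵)⁸ = s⁴, (rs⁵)⁹ = rs⁹, (rs⁵)¹⁰ = s¹⁴, (rs⁵)¹¹ = rs, (rs⁵)¹² = s⁶, (rs⁵)¹³ = rs¹¹, (rs⁵)¹⁴ = s¹⁶, (rs⁵)¹⁵ = rs³, (rs⁵)¹⁶ = s⁸, (rs⁵)¹⁷ = rs¹³, (rs⁵)¹⁸ = e.
So |⟨rs⁵⟩| = ord(rs⁵) = 18. With |G| = 36, by Lagrange [G : ⟨rs⁵⟩] = 36/18 = 2.

Answer: 2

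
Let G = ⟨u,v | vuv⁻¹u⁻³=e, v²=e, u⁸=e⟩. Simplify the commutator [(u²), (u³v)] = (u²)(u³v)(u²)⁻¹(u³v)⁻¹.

[(u²), (u³v)] = (u²)·(u³v)·(u²)⁻¹·(u³v)⁻¹.
  (u²) · (u³v) = u⁵v
  (u⁵v) · (u⁶) = u⁷v
  (u⁷v) · (u⁷v) = u⁴

Answer: u⁴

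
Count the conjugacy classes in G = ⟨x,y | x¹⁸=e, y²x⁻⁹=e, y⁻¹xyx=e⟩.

The conjugacy classes (representative and size) are:
  [e] (size 1), [x¹⁷] (size 2), [x¹⁶] (size 2), [x³] (size 2), [x¹⁴] (size 2), [x¹³] (size 2), [x¹²] (size 2), [x¹¹] (size 2), [x¹⁰] (size 2), [x⁹] (size 1), [x⁸y] (size 9), [xy] (size 9).
Class equation: 1 + 2 + 2 + 2 + 2 + 2 + 2 + 2 + 2 + 1 + 9 + 9 = 36 = |G|. So G has 12 conjugacy classes.

Answer: 12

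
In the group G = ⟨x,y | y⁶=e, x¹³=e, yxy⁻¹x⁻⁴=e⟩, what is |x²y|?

Compute successive powers until reaching e:
  (x²y)¹ = x²y, (x²y)² = x¹⁰y², (x²y)³ = x³y³, (x²y)⁴ = xy⁴, (x²y)⁵ = x⁶y⁵, (x²y)⁶ = e.
The smallest positive k with (x²y)ᵏ = e is 6.

Answer: 6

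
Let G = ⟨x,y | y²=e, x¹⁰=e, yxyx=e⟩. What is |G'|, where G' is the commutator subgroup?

G' = [G, G] is generated by all commutators. The generator-pair commutators are: [x, y] = x².
The subgroup they normally generate is {e, x², x⁴, x⁶, x⁸}, of order 5.
Check: |G/G'| = 20/5 = 4 is the order of the abelianisation.

Answer: 5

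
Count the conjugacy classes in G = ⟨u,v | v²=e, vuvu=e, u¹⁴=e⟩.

The conjugacy classes (representative and size) are:
  [e] (size 1), [u¹³] (size 2), [u²] (size 2), [u³] (size 2), [u¹⁰] (size 2), [u⁵] (size 2), [u⁸] (size 2), [u⁷] (size 1), [u⁶v] (size 7), [u⁹v] (size 7).
Class equation: 1 + 2 + 2 + 2 + 2 + 2 + 2 + 1 + 7 + 7 = 28 = |G|. So G has 10 conjugacy classes.

Answer: 10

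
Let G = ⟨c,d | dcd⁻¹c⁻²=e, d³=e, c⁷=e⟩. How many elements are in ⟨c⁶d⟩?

|⟨c⁶d⟩| equals the order of c⁶d. Compute successive powers until reaching e:
  (c⁶d)¹ = c⁶d, (c⁶d)² = c⁴d², (c⁶d)³ = e.
The smallest positive k with (c⁶d)ᵏ = e is 3, so |⟨c⁶d⟩| = 3.

Answer: 3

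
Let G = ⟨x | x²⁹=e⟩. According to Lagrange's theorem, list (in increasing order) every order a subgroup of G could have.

|G| = 29 = 29. By Lagrange's theorem the order of any subgroup divides 29; the divisors of 29 are 1, 29.

Answer: 1, 29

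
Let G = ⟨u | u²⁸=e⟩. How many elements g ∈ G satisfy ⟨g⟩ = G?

G is cyclic of order 28. An element generates G iff its order is 28, and a cyclic group of order 28 has exactly φ(28) = 12 such elements.

Answer: 12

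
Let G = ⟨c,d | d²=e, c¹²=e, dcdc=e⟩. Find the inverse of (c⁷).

The order of (c⁷) is 12 (smallest k with (c⁷)ᵏ = e), so (c⁷)⁻¹ = (c⁷)¹¹ = c⁵.
Check: (c⁷) · (c⁵) → (c⁷) · c⁵ = e, giving e as required.

Answer: c⁵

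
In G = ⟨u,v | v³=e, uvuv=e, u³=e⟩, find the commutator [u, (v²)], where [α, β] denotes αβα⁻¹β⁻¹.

[u, (v²)] = u·(v²)·u⁻¹·(v²)⁻¹.
  u · (v²) = uv²
  (uv²) · (u²) = u²v
  (u²v) · v = u²v²

Answer: u²v²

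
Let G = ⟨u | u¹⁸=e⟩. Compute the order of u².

Compute successive powers until reaching e:
  (u²)¹ = u², (u²)² = u⁴, (u²)³ = u⁶, (u²)⁴ = u⁸, (u²)⁵ = u¹⁰, (u²)⁶ = u¹², (u²)⁷ = u¹⁴, (u²)⁸ = u¹⁶, (u²)⁹ = e.
The smallest positive k with (u²)ᵏ = e is 9.

Answer: 9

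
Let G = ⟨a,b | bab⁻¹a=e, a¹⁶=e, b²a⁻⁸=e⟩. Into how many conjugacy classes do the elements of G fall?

The conjugacy classes (representative and size) are:
  [e] (size 1), [a] (size 2), [a¹⁴] (size 2), [a¹³] (size 2), [a¹²] (size 2), [a⁵] (size 2), [a¹⁰] (size 2), [a⁷] (size 2), [a⁸] (size 1), [b⁻¹] (size 8), [a⁷b⁻¹] (size 8).
Class equation: 1 + 2 + 2 + 2 + 2 + 2 + 2 + 2 + 1 + 8 + 8 = 32 = |G|. So G has 11 conjugacy classes.

Answer: 11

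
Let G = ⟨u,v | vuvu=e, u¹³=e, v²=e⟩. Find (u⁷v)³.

Compute successive powers of (u⁷v), reducing at each step:
  (u⁷v)²: (u⁷v) · u⁷ = v;   v · v = e
  (u⁷v)³: e · u⁷ = u⁷;   (u⁷) · v = u⁷v

Answer: u⁷v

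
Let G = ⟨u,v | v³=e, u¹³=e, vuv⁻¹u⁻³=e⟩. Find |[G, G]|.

G' = [G, G] is generated by all commutators. The generator-pair commutators are: [u, v] = u¹¹.
The subgroup they normally generate is {e, u, u², u³, u⁴, u⁵, u⁶, u⁷, u⁸, u⁹, u¹⁰, u¹¹, u¹²}, of order 13.
Check: |G/G'| = 39/13 = 3 is the order of the abelianisation.

Answer: 13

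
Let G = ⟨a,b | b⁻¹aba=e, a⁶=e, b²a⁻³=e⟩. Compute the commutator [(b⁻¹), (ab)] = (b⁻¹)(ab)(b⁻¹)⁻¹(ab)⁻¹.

[(b⁻¹), (ab)] = (b⁻¹)·(ab)·(b⁻¹)⁻¹·(ab)⁻¹.
  (b⁻¹) · (ab) = a⁵
  (a⁵) · b = a²b⁻¹
  (a²b⁻¹) · (ab⁻¹) = a⁴

Answer: a⁴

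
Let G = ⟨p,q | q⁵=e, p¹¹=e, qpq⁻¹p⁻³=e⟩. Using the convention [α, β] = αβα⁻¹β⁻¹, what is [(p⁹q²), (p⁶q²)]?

[(p⁹q²), (p⁶q²)] = (p⁹q²)·(p⁶q²)·(p⁹q²)⁻¹·(p⁶q²)⁻¹.
  (p⁹q²) · (p⁶q²) = p⁸q⁴
  (p⁸q⁴) · (p¹⁰q³) = p⁴q²
  (p⁴q²) · (p³q³) = p⁹

Answer: p⁹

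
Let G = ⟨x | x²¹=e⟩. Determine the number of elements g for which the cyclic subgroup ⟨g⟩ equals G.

G is cyclic of order 21. An element generates G iff its order is 21, and a cyclic group of order 21 has exactly φ(21) = 12 such elements.

Answer: 12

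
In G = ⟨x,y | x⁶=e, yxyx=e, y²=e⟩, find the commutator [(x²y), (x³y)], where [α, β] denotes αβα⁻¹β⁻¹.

[(x²y), (x³y)] = (x²y)·(x³y)·(x²y)⁻¹·(x³y)⁻¹.
  (x²y) · (x³y) = x⁵
  (x⁵) · (x²y) = xy
  (xy) · (x³y) = x⁴

Answer: x⁴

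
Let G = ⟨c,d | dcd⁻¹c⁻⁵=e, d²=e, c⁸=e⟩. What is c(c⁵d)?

Compute c · (c⁵d) by multiplying left to right and reducing via the relations at each step:
  c · c⁵ = c⁶
  (c⁶) · d = c⁶d

Answer: c⁶d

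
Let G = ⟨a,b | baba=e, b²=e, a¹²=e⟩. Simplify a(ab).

Compute a · (ab) by multiplying left to right and reducing via the relations at each step:
  a · a = a²
  (a²) · b = a²b

Answer: a²b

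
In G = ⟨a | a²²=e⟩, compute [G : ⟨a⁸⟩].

First find ord(a⁸) by computing successive powers:
  (a⁸)¹ = a⁸, (a⁸)² = a¹⁶, (a⁸)³ = a², (a⁸)⁴ = a¹⁰, (a⁸)⁵ = a¹⁸, (a⁸)⁶ = a⁴, (a⁸)⁷ = a¹², (a⁸)⁸ = a²⁰, (a⁸)⁹ = a⁶, (a⁸)¹⁰ = a¹⁴, (a⁸)¹¹ = e.
So |⟨a⁸⟩| = ord(a⁸) = 11. With |G| = 22, by Lagrange [G : ⟨a⁸⟩] = 22/11 = 2.

Answer: 2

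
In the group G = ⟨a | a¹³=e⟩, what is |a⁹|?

Compute successive powers until reaching e:
  (a⁹)¹ = a⁹, (a⁹)² = a⁵, (a⁹)³ = a, (a⁹)⁴ = a¹⁰, (a⁹)⁵ = a⁶, (a⁹)⁶ = a², (a⁹)⁷ = a¹¹, (a⁹)⁸ = a⁷, (a⁹)⁹ = a³, (a⁹)¹⁰ = a¹², (a⁹)¹¹ = a⁸, (a⁹)¹² = a⁴, (a⁹)¹³ = e.
The smallest positive k with (a⁹)ᵏ = e is 13.

Answer: 13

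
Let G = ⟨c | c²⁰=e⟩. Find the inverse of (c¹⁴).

The order of (c¹⁴) is 10 (smallest k with (c¹⁴)ᵏ = e), so (c¹⁴)⁻¹ = (c¹⁴)⁹ = c⁶.
Check: (c¹⁴) · (c⁶) → (c¹⁴) · c⁶ = e, giving e as required.

Answer: c⁶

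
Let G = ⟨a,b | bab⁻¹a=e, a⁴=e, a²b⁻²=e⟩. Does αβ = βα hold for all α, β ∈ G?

a·b = ab but b·a = ab⁻¹, so a·b ≠ b·a and G is not abelian.

Answer: No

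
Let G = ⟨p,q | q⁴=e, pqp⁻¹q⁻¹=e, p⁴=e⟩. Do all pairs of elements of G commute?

Each pair of generators commutes: p·q = pq = q·p. Since the generators pairwise commute, every element of G commutes with every other, so G is abelian.

Answer: Yes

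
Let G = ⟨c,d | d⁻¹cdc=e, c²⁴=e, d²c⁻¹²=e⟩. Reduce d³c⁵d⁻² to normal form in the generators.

Multiply left to right, reducing at each step:
  (d⁻¹) · c⁵ = c⁷d
  (c⁷d) · d⁻² = c⁷d⁻¹

Answer: c⁷d⁻¹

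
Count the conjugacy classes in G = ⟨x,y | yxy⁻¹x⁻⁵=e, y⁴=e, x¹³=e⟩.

The conjugacy classes (representative and size) are:
  [e] (size 1), [x] (size 4), [x²] (size 4), [x⁹] (size 4), [x¹²y] (size 13), [x⁴y²] (size 13), [x¹²y³] (size 13).
Class equation: 1 + 4 + 4 + 4 + 13 + 13 + 13 = 52 = |G|. So G has 7 conjugacy classes.

Answer: 7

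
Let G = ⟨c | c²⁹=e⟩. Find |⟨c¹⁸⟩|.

|⟨c¹⁸⟩| equals the order of c¹⁸. Compute successive powers until reaching e:
  (c¹⁸)¹ = c¹⁸, (c¹⁸)² = c⁷, (c¹⁸)³ = c²⁵, (c¹⁸)⁴ = c¹⁴, (c¹⁸)⁵ = c³, (c¹⁸)⁶ = c²¹, (c¹⁸)⁷ = c¹⁰, (c¹⁸)⁸ = c²⁸, (c¹⁸)⁹ = c¹⁷, (c¹⁸)¹⁰ = c⁶, (c¹⁸)¹¹ = c²⁴, (c¹⁸)¹² = c¹³, (c¹⁸)¹³ = c², (c¹⁸)¹⁴ = c²⁰, (c¹⁸)¹⁵ = c⁹, (c¹⁸)¹⁶ = c²⁷, (c¹⁸)¹⁷ = c¹⁶, (c¹⁸)¹⁸ = c⁵, (c¹⁸)¹⁹ = c²³, (c¹⁸)²⁰ = c¹², (c¹⁸)²¹ = c, (c¹⁸)²² = c¹⁹, (c¹⁸)²³ = c⁸, (c¹⁸)²⁴ = c²⁶, (c¹⁸)²⁵ = c¹⁵, (c¹⁸)²⁶ = c⁴, (c¹⁸)²⁷ = c²², (c¹⁸)²⁸ = c¹¹, (c¹⁸)²⁹ = e.
The smallest positive k with (c¹⁸)ᵏ = e is 29, so |⟨c¹⁸⟩| = 29.

Answer: 29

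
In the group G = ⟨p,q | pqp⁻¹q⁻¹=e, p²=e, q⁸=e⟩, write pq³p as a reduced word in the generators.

Multiply left to right, reducing at each step:
  p · q³ = pq³
  (pq³) · p = q³

Answer: q³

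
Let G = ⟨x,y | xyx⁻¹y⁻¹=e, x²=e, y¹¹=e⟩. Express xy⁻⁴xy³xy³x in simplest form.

Multiply left to right, reducing at each step:
  x · y⁻⁴ = xy⁷
  (xy⁷) · x = y⁷
  (y⁷) · y³ = y¹⁰
  (y¹⁰) · x = xy¹⁰
  (xy¹⁰) · y³ = xy²
  (xy²) · x = y²

Answer: y²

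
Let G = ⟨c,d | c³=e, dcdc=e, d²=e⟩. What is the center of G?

An element z ∈ Z(G) iff z commutes with every generator.
For example e is central: e·c = c = c·e; e·d = d = d·e.
Whereas c ∉ Z(G) since c·d = cd ≠ c²d = d·c.
Checking each of the 6 elements this way gives Z(G) = {e}, of order 1.

Answer: {e}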